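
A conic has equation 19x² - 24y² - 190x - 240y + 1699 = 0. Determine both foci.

(5, -5 - 2√43) and (5, -5 + 2√43)

Rearranging, 19(x² - 10x) -24(y² + 10y) = -1699.
19(x - 5)² -24(y + 5)² = -1699 + 475 - 600 = -1824
Divide by -1824: (y + 5)²/76 - (x - 5)²/96 = 1
Hyperbola, center (5, -5), transverse axis vertical; a² = 76, b² = 96.
c² = a² + b² = 76 + 96 = 172, so c = 2√43.
Foci lie on the vertical axis through the center: (h, k ± c).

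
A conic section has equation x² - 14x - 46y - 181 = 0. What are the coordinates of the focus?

Only x is squared. Complete the square in x: (x - 7)² = 46(y + 5).
Vertex (7, -5); 4p = 46 so p = 23/2. Opens up.
Focus is p units from the vertex along the axis: (h, k + p).

(7, 13/2)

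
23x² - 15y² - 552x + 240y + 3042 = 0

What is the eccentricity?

23(x² - 24x) -15(y² - 16y) = -3042
Complete the square: 23(x - 12)² -15(y - 8)² = -3042 + 3312 - 960 = -690
Dividing both sides by -690: (y - 8)²/46 - (x - 12)²/30 = 1
Hyperbola, center (12, 8), transverse axis vertical; a² = 46, b² = 30.
c² = a² + b² = 76, so c = 2√19.
e = c/a = 2√19/√46 = √874/23.

e = √874/23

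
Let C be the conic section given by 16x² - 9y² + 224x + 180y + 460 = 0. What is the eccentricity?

e = 5/4

Group the x- and y-terms: 16(x² + 14x) -9(y² - 20y) = -460
Complete the square: 16(x + 7)² -9(y - 10)² = -460 + 784 - 900 = -576
Divide through by -576 to get (y - 10)²/64 - (x + 7)²/36 = 1.
Hyperbola, center (-7, 10), transverse axis vertical; a² = 64, b² = 36.
c² = a² + b² = 100, so c = 10.
e = c/a = 10/8 = 5/4.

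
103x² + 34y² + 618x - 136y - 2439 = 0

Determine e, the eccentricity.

103(x² + 6x) + 34(y² - 4y) = 2439
Complete the square in x and y: 103(x + 3)² + 34(y - 2)² = 2439 + 927 + 136 = 3502
Divide by 3502: (x + 3)²/34 + (y - 2)²/103 = 1
Ellipse, center (-3, 2), major axis vertical; a² = 103, b² = 34.
c² = a² - b² = 69, so c = √69.
e = c/a = √69/√103 = √7107/103.

e = √7107/103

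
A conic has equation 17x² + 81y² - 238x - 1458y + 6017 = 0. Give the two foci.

Group the x- and y-terms: 17(x² - 14x) + 81(y² - 18y) = -6017
Complete the square in x and y: 17(x - 7)² + 81(y - 9)² = -6017 + 833 + 6561 = 1377
Divide by 1377: (x - 7)²/81 + (y - 9)²/17 = 1
Ellipse, center (7, 9), major axis horizontal; a² = 81, b² = 17.
c² = a² - b² = 81 - 17 = 64, so c = 8.
Foci lie on the horizontal axis through the center: (h ± c, k).

(-1, 9) and (15, 9)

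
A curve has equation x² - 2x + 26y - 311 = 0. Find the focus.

Only x is squared. Complete the square in x: (x - 1)² = -26(y - 12).
Vertex (1, 12); 4p = -26 so p = -13/2. Opens down.
Focus is p units from the vertex along the axis: (h, k + p).

(1, 11/2)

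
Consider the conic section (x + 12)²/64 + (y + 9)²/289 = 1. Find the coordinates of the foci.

(-12, -24) and (-12, 6)

Center (-12, -9). The larger denominator 289 sits under the y-term, so the major axis is vertical; a² = 289, b² = 64.
c² = a² - b² = 289 - 64 = 225, so c = 15.
Foci lie on the vertical axis through the center: (h, k ± c).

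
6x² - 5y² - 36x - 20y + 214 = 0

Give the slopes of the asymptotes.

Rearranging, 6(x² - 6x) -5(y² + 4y) = -214.
Complete the square: 6(x - 3)² -5(y + 2)² = -214 + 54 - 20 = -180
Divide by -180: (y + 2)²/36 - (x - 3)²/30 = 1
Hyperbola, center (3, -2), transverse axis vertical; a² = 36, b² = 30.
For a vertical hyperbola the asymptotes have slope ±a/b.
Here that is ±6/√30 = ±√30/5.

√30/5 and -√30/5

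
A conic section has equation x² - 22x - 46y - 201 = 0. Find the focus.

Only x is squared. Complete the square in x: (x - 11)² = 46(y + 7).
Vertex (11, -7); 4p = 46 so p = 23/2. Opens up.
Focus is p units from the vertex along the axis: (h, k + p).

(11, 9/2)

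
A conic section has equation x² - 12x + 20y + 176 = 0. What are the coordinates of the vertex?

(6, -7)

Only x is squared. Complete the square in x: (x - 6)² = -20(y + 7).
Vertex (6, -7); 4p = -20 so p = -5. Opens down.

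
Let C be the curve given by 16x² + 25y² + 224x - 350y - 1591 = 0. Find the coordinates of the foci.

(-16, 7) and (2, 7)

Group: 16(x² + 14x) + 25(y² - 14y) = 1591
Complete the square: 16(x + 7)² + 25(y - 7)² = 1591 + 784 + 1225 = 3600
Dividing both sides by 3600: (x + 7)²/225 + (y - 7)²/144 = 1
Ellipse, center (-7, 7), major axis horizontal; a² = 225, b² = 144.
c² = a² - b² = 225 - 144 = 81, so c = 9.
Foci lie on the horizontal axis through the center: (h ± c, k).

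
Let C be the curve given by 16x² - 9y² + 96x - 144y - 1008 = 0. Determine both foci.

(-13, -8) and (7, -8)

Collect terms: 16(x² + 6x) -9(y² + 16y) = 1008
Complete the square: 16(x + 3)² -9(y + 8)² = 1008 + 144 - 576 = 576
Divide by 576: (x + 3)²/36 - (y + 8)²/64 = 1
Hyperbola, center (-3, -8), transverse axis horizontal; a² = 36, b² = 64.
c² = a² + b² = 36 + 64 = 100, so c = 10.
Foci lie on the horizontal axis through the center: (h ± c, k).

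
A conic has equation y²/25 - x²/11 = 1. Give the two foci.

Center (0, 0). The positive term is the y-term, so the transverse axis is vertical; a² = 25, b² = 11.
c² = a² + b² = 25 + 11 = 36, so c = 6.
Foci lie on the vertical axis through the center: (h, k ± c).

(0, -6) and (0, 6)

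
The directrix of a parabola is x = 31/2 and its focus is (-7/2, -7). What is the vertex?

(6, -7)

The vertex is the midpoint between the focus and the directrix along the axis of symmetry.
Axis is horizontal (directrix is vertical). Vertex x-coordinate = (-7/2 + 31/2)/2 = 6; y-coordinate = -7.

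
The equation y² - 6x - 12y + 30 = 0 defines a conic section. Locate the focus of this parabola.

(1/2, 6)

Only y is squared. Complete the square in y: (y - 6)² = 6(x + 1).
Vertex (-1, 6); 4p = 6 so p = 3/2. Opens right.
Focus is p units from the vertex along the axis: (h + p, k).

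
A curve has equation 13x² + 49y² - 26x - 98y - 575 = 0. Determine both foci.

(-5, 1) and (7, 1)

Group: 13(x² - 2x) + 49(y² - 2y) = 575
Complete the square in x and y: 13(x - 1)² + 49(y - 1)² = 575 + 13 + 49 = 637
Divide by 637: (x - 1)²/49 + (y - 1)²/13 = 1
Ellipse, center (1, 1), major axis horizontal; a² = 49, b² = 13.
c² = a² - b² = 49 - 13 = 36, so c = 6.
Foci lie on the horizontal axis through the center: (h ± c, k).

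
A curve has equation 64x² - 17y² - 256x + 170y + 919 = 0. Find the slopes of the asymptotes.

8√17/17 and -8√17/17

Rearranging, 64(x² - 4x) -17(y² - 10y) = -919.
64(x - 2)² -17(y - 5)² = -919 + 256 - 425 = -1088
Divide through by -1088 to get (y - 5)²/64 - (x - 2)²/17 = 1.
Hyperbola, center (2, 5), transverse axis vertical; a² = 64, b² = 17.
For a vertical hyperbola the asymptotes have slope ±a/b.
Here that is ±8/√17 = ±8√17/17.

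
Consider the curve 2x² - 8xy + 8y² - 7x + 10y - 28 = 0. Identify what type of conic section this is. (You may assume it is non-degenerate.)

parabola

A = 2, B = -8, C = 8.
Discriminant B² − 4AC = (-8)² − 4·2·8 = 0.
B² − 4AC = 0 ⇒ parabola.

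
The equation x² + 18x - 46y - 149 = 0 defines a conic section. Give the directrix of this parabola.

y = -33/2

Only x is squared. Complete the square in x: (x + 9)² = 46(y + 5).
Vertex (-9, -5); 4p = 46 so p = 23/2. Opens up.
Directrix is the horizontal line y = k − p = -5 − (23/2) = -33/2.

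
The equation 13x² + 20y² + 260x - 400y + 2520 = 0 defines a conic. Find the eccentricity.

e = √35/10

Rearranging, 13(x² + 20x) + 20(y² - 20y) = -2520.
Completing the square gives 13(x + 10)² + 20(y - 10)² = -2520 + 1300 + 2000 = 780.
Dividing both sides by 780: (x + 10)²/60 + (y - 10)²/39 = 1
Ellipse, center (-10, 10), major axis horizontal; a² = 60, b² = 39.
c² = a² - b² = 21, so c = √21.
e = c/a = √21/2√15 = √35/10.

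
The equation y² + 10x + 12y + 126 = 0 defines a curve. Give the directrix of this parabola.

Only y is squared. Complete the square in y: (y + 6)² = -10(x + 9).
Vertex (-9, -6); 4p = -10 so p = -5/2. Opens left.
Directrix is the vertical line x = h − p = -9 − (-5/2) = -13/2.

x = -13/2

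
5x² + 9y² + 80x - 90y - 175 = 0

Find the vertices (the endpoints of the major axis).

Group the x- and y-terms: 5(x² + 16x) + 9(y² - 10y) = 175
5(x + 8)² + 9(y - 5)² = 175 + 320 + 225 = 720
Dividing both sides by 720: (x + 8)²/144 + (y - 5)²/80 = 1
Ellipse, center (-8, 5), major axis horizontal; a² = 144, b² = 80.
a = 12. Vertices at (h ± a, k).

(-20, 5) and (4, 5)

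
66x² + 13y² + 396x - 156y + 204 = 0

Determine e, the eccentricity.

Collect terms: 66(x² + 6x) + 13(y² - 12y) = -204
Complete the square in x and y: 66(x + 3)² + 13(y - 6)² = -204 + 594 + 468 = 858
Dividing both sides by 858: (x + 3)²/13 + (y - 6)²/66 = 1
Ellipse, center (-3, 6), major axis vertical; a² = 66, b² = 13.
c² = a² - b² = 53, so c = √53.
e = c/a = √53/√66 = √3498/66.

e = √3498/66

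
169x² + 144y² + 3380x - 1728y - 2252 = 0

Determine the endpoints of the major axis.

(-10, -7) and (-10, 19)

Collect terms: 169(x² + 20x) + 144(y² - 12y) = 2252
Complete the square: 169(x + 10)² + 144(y - 6)² = 2252 + 16900 + 5184 = 24336
Dividing both sides by 24336: (x + 10)²/144 + (y - 6)²/169 = 1
Ellipse, center (-10, 6), major axis vertical; a² = 169, b² = 144.
a = 13. Vertices at (h, k ± a).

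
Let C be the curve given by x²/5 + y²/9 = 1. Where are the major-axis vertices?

Center (0, 0). The larger denominator 9 sits under the y-term, so the major axis is vertical; a² = 9, b² = 5.
a = 3. Vertices at (h, k ± a).

(0, -3) and (0, 3)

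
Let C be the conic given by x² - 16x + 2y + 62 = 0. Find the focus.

Only x is squared. Complete the square in x: (x - 8)² = -2(y - 1).
Vertex (8, 1); 4p = -2 so p = -1/2. Opens down.
Focus is p units from the vertex along the axis: (h, k + p).

(8, 1/2)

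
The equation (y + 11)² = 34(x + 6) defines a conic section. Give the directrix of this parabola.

x = -29/2

Vertex (-6, -11); 4p = 34 so p = 17/2. Opens right.
Directrix is the vertical line x = h − p = -6 − (17/2) = -29/2.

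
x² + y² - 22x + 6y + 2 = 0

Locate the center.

(11, -3)

Rearranging, (x² - 22x) + (y² + 6y) = -2.
(x - 11)² + (y + 3)² = -2 + 121 + 9 = 128
So (x - 11)² + (y + 3)² = 128.
Circle centered at (11, -3) with r² = 128.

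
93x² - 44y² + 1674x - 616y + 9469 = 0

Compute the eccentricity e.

e = √12741/93

93(x² + 18x) -44(y² + 14y) = -9469
Complete the square in x and y: 93(x + 9)² -44(y + 7)² = -9469 + 7533 - 2156 = -4092
Divide through by -4092 to get (y + 7)²/93 - (x + 9)²/44 = 1.
Hyperbola, center (-9, -7), transverse axis vertical; a² = 93, b² = 44.
c² = a² + b² = 137, so c = √137.
e = c/a = √137/√93 = √12741/93.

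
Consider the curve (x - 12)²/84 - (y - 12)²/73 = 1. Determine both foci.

Center (12, 12). The positive term is the x-term, so the transverse axis is horizontal; a² = 84, b² = 73.
c² = a² + b² = 84 + 73 = 157, so c = √157.
Foci lie on the horizontal axis through the center: (h ± c, k).

(12 - √157, 12) and (12 + √157, 12)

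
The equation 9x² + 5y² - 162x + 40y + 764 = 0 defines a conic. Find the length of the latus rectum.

Collect terms: 9(x² - 18x) + 5(y² + 8y) = -764
Complete the square in x and y: 9(x - 9)² + 5(y + 4)² = -764 + 729 + 80 = 45
Dividing both sides by 45: (x - 9)²/5 + (y + 4)²/9 = 1
Ellipse, center (9, -4), major axis vertical; a² = 9, b² = 5.
Latus rectum length = 2b²/a = 2·5/3 = 10/3.

10/3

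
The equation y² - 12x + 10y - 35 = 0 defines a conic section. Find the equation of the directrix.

x = -8

Only y is squared. Complete the square in y: (y + 5)² = 12(x + 5).
Vertex (-5, -5); 4p = 12 so p = 3. Opens right.
Directrix is the vertical line x = h − p = -5 − (3) = -8.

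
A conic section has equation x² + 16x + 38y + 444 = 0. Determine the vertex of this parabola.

Only x is squared. Complete the square in x: (x + 8)² = -38(y + 10).
Vertex (-8, -10); 4p = -38 so p = -19/2. Opens down.

(-8, -10)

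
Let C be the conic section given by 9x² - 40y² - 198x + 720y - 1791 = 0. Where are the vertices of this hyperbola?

Collect terms: 9(x² - 22x) -40(y² - 18y) = 1791
Completing the square gives 9(x - 11)² -40(y - 9)² = 1791 + 1089 - 3240 = -360.
Divide through by -360 to get (y - 9)²/9 - (x - 11)²/40 = 1.
Hyperbola, center (11, 9), transverse axis vertical; a² = 9, b² = 40.
a = 3. Vertices at (h, k ± a).

(11, 6) and (11, 12)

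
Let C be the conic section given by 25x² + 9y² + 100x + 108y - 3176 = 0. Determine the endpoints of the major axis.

Group: 25(x² + 4x) + 9(y² + 12y) = 3176
Complete the square: 25(x + 2)² + 9(y + 6)² = 3176 + 100 + 324 = 3600
Divide by 3600: (x + 2)²/144 + (y + 6)²/400 = 1
Ellipse, center (-2, -6), major axis vertical; a² = 400, b² = 144.
a = 20. Vertices at (h, k ± a).

(-2, -26) and (-2, 14)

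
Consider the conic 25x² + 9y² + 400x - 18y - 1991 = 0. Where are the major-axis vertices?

(-8, -19) and (-8, 21)

Group the x- and y-terms: 25(x² + 16x) + 9(y² - 2y) = 1991
Completing the square gives 25(x + 8)² + 9(y - 1)² = 1991 + 1600 + 9 = 3600.
Dividing both sides by 3600: (x + 8)²/144 + (y - 1)²/400 = 1
Ellipse, center (-8, 1), major axis vertical; a² = 400, b² = 144.
a = 20. Vertices at (h, k ± a).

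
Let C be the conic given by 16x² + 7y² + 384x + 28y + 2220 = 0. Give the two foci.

(-12, -5) and (-12, 1)

Group: 16(x² + 24x) + 7(y² + 4y) = -2220
Complete the square in x and y: 16(x + 12)² + 7(y + 2)² = -2220 + 2304 + 28 = 112
Divide by 112: (x + 12)²/7 + (y + 2)²/16 = 1
Ellipse, center (-12, -2), major axis vertical; a² = 16, b² = 7.
c² = a² - b² = 16 - 7 = 9, so c = 3.
Foci lie on the vertical axis through the center: (h, k ± c).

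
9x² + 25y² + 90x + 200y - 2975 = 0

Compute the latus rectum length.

Rearranging, 9(x² + 10x) + 25(y² + 8y) = 2975.
9(x + 5)² + 25(y + 4)² = 2975 + 225 + 400 = 3600
Divide by 3600: (x + 5)²/400 + (y + 4)²/144 = 1
Ellipse, center (-5, -4), major axis horizontal; a² = 400, b² = 144.
Latus rectum length = 2b²/a = 2·144/20 = 72/5.

72/5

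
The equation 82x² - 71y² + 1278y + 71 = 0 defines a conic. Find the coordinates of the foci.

(0, 9 - 3√17) and (0, 9 + 3√17)

Group: 82x² -71(y² - 18y) = -71
Completing the square gives 82x² -71(y - 9)² = -71 + 0 - 5751 = -5822.
Divide through by -5822 to get (y - 9)²/82 - x²/71 = 1.
Hyperbola, center (0, 9), transverse axis vertical; a² = 82, b² = 71.
c² = a² + b² = 82 + 71 = 153, so c = 3√17.
Foci lie on the vertical axis through the center: (h, k ± c).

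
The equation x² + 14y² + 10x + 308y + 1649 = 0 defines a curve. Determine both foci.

(-5 - √65, -11) and (-5 + √65, -11)

Group: (x² + 10x) + 14(y² + 22y) = -1649
Completing the square gives (x + 5)² + 14(y + 11)² = -1649 + 25 + 1694 = 70.
Divide through by 70 to get (x + 5)²/70 + (y + 11)²/5 = 1.
Ellipse, center (-5, -11), major axis horizontal; a² = 70, b² = 5.
c² = a² - b² = 70 - 5 = 65, so c = √65.
Foci lie on the horizontal axis through the center: (h ± c, k).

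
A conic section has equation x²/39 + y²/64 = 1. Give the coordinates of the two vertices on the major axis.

Center (0, 0). The larger denominator 64 sits under the y-term, so the major axis is vertical; a² = 64, b² = 39.
a = 8. Vertices at (h, k ± a).

(0, -8) and (0, 8)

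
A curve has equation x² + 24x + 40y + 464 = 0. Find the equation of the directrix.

y = 2

Only x is squared. Complete the square in x: (x + 12)² = -40(y + 8).
Vertex (-12, -8); 4p = -40 so p = -10. Opens down.
Directrix is the horizontal line y = k − p = -8 − (-10) = 2.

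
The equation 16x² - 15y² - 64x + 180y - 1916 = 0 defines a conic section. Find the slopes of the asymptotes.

Collect terms: 16(x² - 4x) -15(y² - 12y) = 1916
Completing the square gives 16(x - 2)² -15(y - 6)² = 1916 + 64 - 540 = 1440.
Divide by 1440: (x - 2)²/90 - (y - 6)²/96 = 1
Hyperbola, center (2, 6), transverse axis horizontal; a² = 90, b² = 96.
For a horizontal hyperbola the asymptotes have slope ±b/a.
Here that is ±4√6/3√10 = ±4√15/15.

4√15/15 and -4√15/15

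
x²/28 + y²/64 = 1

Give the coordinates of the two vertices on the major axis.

(0, -8) and (0, 8)

Center (0, 0). The larger denominator 64 sits under the y-term, so the major axis is vertical; a² = 64, b² = 28.
a = 8. Vertices at (h, k ± a).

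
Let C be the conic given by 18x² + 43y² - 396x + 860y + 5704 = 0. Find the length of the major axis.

Collect terms: 18(x² - 22x) + 43(y² + 20y) = -5704
Complete the square in x and y: 18(x - 11)² + 43(y + 10)² = -5704 + 2178 + 4300 = 774
Divide through by 774 to get (x - 11)²/43 + (y + 10)²/18 = 1.
Ellipse, center (11, -10), major axis horizontal; a² = 43, b² = 18.
a² = 43 so a = √43; the major axis has length 2a = 2√43.

2√43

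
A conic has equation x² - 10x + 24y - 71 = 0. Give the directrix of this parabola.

y = 10

Only x is squared. Complete the square in x: (x - 5)² = -24(y - 4).
Vertex (5, 4); 4p = -24 so p = -6. Opens down.
Directrix is the horizontal line y = k − p = 4 − (-6) = 10.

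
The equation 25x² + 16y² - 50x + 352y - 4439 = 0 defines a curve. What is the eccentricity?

e = 3/5

25(x² - 2x) + 16(y² + 22y) = 4439
Completing the square gives 25(x - 1)² + 16(y + 11)² = 4439 + 25 + 1936 = 6400.
Dividing both sides by 6400: (x - 1)²/256 + (y + 11)²/400 = 1
Ellipse, center (1, -11), major axis vertical; a² = 400, b² = 256.
c² = a² - b² = 144, so c = 12.
e = c/a = 12/20 = 3/5.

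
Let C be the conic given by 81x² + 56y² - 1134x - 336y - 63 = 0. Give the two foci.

(7, -2) and (7, 8)

81(x² - 14x) + 56(y² - 6y) = 63
Complete the square in x and y: 81(x - 7)² + 56(y - 3)² = 63 + 3969 + 504 = 4536
Divide by 4536: (x - 7)²/56 + (y - 3)²/81 = 1
Ellipse, center (7, 3), major axis vertical; a² = 81, b² = 56.
c² = a² - b² = 81 - 56 = 25, so c = 5.
Foci lie on the vertical axis through the center: (h, k ± c).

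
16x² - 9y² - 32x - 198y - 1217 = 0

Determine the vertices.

(-2, -11) and (4, -11)

Group the x- and y-terms: 16(x² - 2x) -9(y² + 22y) = 1217
16(x - 1)² -9(y + 11)² = 1217 + 16 - 1089 = 144
Dividing both sides by 144: (x - 1)²/9 - (y + 11)²/16 = 1
Hyperbola, center (1, -11), transverse axis horizontal; a² = 9, b² = 16.
a = 3. Vertices at (h ± a, k).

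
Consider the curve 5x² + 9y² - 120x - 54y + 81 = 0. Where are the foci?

(4, 3) and (20, 3)

Group: 5(x² - 24x) + 9(y² - 6y) = -81
Complete the square in x and y: 5(x - 12)² + 9(y - 3)² = -81 + 720 + 81 = 720
Divide by 720: (x - 12)²/144 + (y - 3)²/80 = 1
Ellipse, center (12, 3), major axis horizontal; a² = 144, b² = 80.
c² = a² - b² = 144 - 80 = 64, so c = 8.
Foci lie on the horizontal axis through the center: (h ± c, k).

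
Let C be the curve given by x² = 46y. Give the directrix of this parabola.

Vertex (0, 0); 4p = 46 so p = 23/2. Opens up.
Directrix is the horizontal line y = k − p = 0 − (23/2) = -23/2.

y = -23/2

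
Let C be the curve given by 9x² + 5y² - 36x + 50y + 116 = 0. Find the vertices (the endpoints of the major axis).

Rearranging, 9(x² - 4x) + 5(y² + 10y) = -116.
Complete the square in x and y: 9(x - 2)² + 5(y + 5)² = -116 + 36 + 125 = 45
Dividing both sides by 45: (x - 2)²/5 + (y + 5)²/9 = 1
Ellipse, center (2, -5), major axis vertical; a² = 9, b² = 5.
a = 3. Vertices at (h, k ± a).

(2, -8) and (2, -2)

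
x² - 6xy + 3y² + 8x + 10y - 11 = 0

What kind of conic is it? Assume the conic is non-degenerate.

hyperbola

A = 1, B = -6, C = 3.
Discriminant B² − 4AC = (-6)² − 4·1·3 = 24.
B² − 4AC > 0 ⇒ hyperbola.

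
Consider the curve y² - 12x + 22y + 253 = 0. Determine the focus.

Only y is squared. Complete the square in y: (y + 11)² = 12(x - 11).
Vertex (11, -11); 4p = 12 so p = 3. Opens right.
Focus is p units from the vertex along the axis: (h + p, k).

(14, -11)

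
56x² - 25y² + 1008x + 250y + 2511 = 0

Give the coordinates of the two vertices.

Group: 56(x² + 18x) -25(y² - 10y) = -2511
Completing the square gives 56(x + 9)² -25(y - 5)² = -2511 + 4536 - 625 = 1400.
Divide by 1400: (x + 9)²/25 - (y - 5)²/56 = 1
Hyperbola, center (-9, 5), transverse axis horizontal; a² = 25, b² = 56.
a = 5. Vertices at (h ± a, k).

(-14, 5) and (-4, 5)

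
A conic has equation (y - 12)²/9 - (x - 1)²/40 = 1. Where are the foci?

(1, 5) and (1, 19)

Center (1, 12). The positive term is the y-term, so the transverse axis is vertical; a² = 9, b² = 40.
c² = a² + b² = 9 + 40 = 49, so c = 7.
Foci lie on the vertical axis through the center: (h, k ± c).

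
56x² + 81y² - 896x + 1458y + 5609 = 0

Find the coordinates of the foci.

(3, -9) and (13, -9)

Rearranging, 56(x² - 16x) + 81(y² + 18y) = -5609.
56(x - 8)² + 81(y + 9)² = -5609 + 3584 + 6561 = 4536
Divide by 4536: (x - 8)²/81 + (y + 9)²/56 = 1
Ellipse, center (8, -9), major axis horizontal; a² = 81, b² = 56.
c² = a² - b² = 81 - 56 = 25, so c = 5.
Foci lie on the horizontal axis through the center: (h ± c, k).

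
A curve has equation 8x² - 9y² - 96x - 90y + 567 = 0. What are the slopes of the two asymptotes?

Rearranging, 8(x² - 12x) -9(y² + 10y) = -567.
Complete the square: 8(x - 6)² -9(y + 5)² = -567 + 288 - 225 = -504
Dividing both sides by -504: (y + 5)²/56 - (x - 6)²/63 = 1
Hyperbola, center (6, -5), transverse axis vertical; a² = 56, b² = 63.
For a vertical hyperbola the asymptotes have slope ±a/b.
Here that is ±2√14/3√7 = ±2√2/3.

2√2/3 and -2√2/3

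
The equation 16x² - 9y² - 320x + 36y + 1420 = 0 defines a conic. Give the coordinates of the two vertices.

Group: 16(x² - 20x) -9(y² - 4y) = -1420
Complete the square: 16(x - 10)² -9(y - 2)² = -1420 + 1600 - 36 = 144
Dividing both sides by 144: (x - 10)²/9 - (y - 2)²/16 = 1
Hyperbola, center (10, 2), transverse axis horizontal; a² = 9, b² = 16.
a = 3. Vertices at (h ± a, k).

(7, 2) and (13, 2)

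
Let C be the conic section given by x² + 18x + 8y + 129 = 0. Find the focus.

Only x is squared. Complete the square in x: (x + 9)² = -8(y + 6).
Vertex (-9, -6); 4p = -8 so p = -2. Opens down.
Focus is p units from the vertex along the axis: (h, k + p).

(-9, -8)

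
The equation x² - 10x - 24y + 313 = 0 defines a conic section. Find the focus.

Only x is squared. Complete the square in x: (x - 5)² = 24(y - 12).
Vertex (5, 12); 4p = 24 so p = 6. Opens up.
Focus is p units from the vertex along the axis: (h, k + p).

(5, 18)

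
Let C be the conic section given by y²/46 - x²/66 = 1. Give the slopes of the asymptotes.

√759/33 and -√759/33

Center (0, 0). The positive term is the y-term, so the transverse axis is vertical; a² = 46, b² = 66.
For a vertical hyperbola the asymptotes have slope ±a/b.
Here that is ±√46/√66 = ±√759/33.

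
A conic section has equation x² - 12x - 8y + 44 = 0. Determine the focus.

(6, 3)

Only x is squared. Complete the square in x: (x - 6)² = 8(y - 1).
Vertex (6, 1); 4p = 8 so p = 2. Opens up.
Focus is p units from the vertex along the axis: (h, k + p).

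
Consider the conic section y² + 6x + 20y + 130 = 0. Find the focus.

Only y is squared. Complete the square in y: (y + 10)² = -6(x + 5).
Vertex (-5, -10); 4p = -6 so p = -3/2. Opens left.
Focus is p units from the vertex along the axis: (h + p, k).

(-13/2, -10)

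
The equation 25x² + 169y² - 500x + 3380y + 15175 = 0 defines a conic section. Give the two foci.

(-2, -10) and (22, -10)

25(x² - 20x) + 169(y² + 20y) = -15175
Complete the square: 25(x - 10)² + 169(y + 10)² = -15175 + 2500 + 16900 = 4225
Divide by 4225: (x - 10)²/169 + (y + 10)²/25 = 1
Ellipse, center (10, -10), major axis horizontal; a² = 169, b² = 25.
c² = a² - b² = 169 - 25 = 144, so c = 12.
Foci lie on the horizontal axis through the center: (h ± c, k).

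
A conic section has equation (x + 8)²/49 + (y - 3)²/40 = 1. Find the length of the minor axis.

4√10

Center (-8, 3). The larger denominator 49 sits under the x-term, so the major axis is horizontal; a² = 49, b² = 40.
b² = 40 so b = 2√10; the minor axis has length 2b = 4√10.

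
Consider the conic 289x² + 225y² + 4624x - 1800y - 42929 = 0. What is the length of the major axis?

289(x² + 16x) + 225(y² - 8y) = 42929
Complete the square in x and y: 289(x + 8)² + 225(y - 4)² = 42929 + 18496 + 3600 = 65025
Divide through by 65025 to get (x + 8)²/225 + (y - 4)²/289 = 1.
Ellipse, center (-8, 4), major axis vertical; a² = 289, b² = 225.
a² = 289 so a = 17; the major axis has length 2a = 34.

34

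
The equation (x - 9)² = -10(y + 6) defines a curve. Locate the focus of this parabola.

(9, -17/2)

Vertex (9, -6); 4p = -10 so p = -5/2. Opens down.
Focus is p units from the vertex along the axis: (h, k + p).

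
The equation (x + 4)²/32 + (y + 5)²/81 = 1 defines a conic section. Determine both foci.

Center (-4, -5). The larger denominator 81 sits under the y-term, so the major axis is vertical; a² = 81, b² = 32.
c² = a² - b² = 81 - 32 = 49, so c = 7.
Foci lie on the vertical axis through the center: (h, k ± c).

(-4, -12) and (-4, 2)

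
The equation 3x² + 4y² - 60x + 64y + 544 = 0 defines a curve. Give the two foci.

(9, -8) and (11, -8)

Group: 3(x² - 20x) + 4(y² + 16y) = -544
Complete the square in x and y: 3(x - 10)² + 4(y + 8)² = -544 + 300 + 256 = 12
Dividing both sides by 12: (x - 10)²/4 + (y + 8)²/3 = 1
Ellipse, center (10, -8), major axis horizontal; a² = 4, b² = 3.
c² = a² - b² = 4 - 3 = 1, so c = 1.
Foci lie on the horizontal axis through the center: (h ± c, k).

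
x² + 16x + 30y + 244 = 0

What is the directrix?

Only x is squared. Complete the square in x: (x + 8)² = -30(y + 6).
Vertex (-8, -6); 4p = -30 so p = -15/2. Opens down.
Directrix is the horizontal line y = k − p = -6 − (-15/2) = 3/2.

y = 3/2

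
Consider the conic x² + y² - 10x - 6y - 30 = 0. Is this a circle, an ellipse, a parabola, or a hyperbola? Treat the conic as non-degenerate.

circle

No xy term. Coefficients of x² and y² are A = 1, C = 1.
A = C (same sign) ⇒ circle.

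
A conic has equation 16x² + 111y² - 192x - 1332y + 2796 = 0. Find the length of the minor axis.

Group: 16(x² - 12x) + 111(y² - 12y) = -2796
Complete the square in x and y: 16(x - 6)² + 111(y - 6)² = -2796 + 576 + 3996 = 1776
Divide through by 1776 to get (x - 6)²/111 + (y - 6)²/16 = 1.
Ellipse, center (6, 6), major axis horizontal; a² = 111, b² = 16.
b² = 16 so b = 4; the minor axis has length 2b = 8.

8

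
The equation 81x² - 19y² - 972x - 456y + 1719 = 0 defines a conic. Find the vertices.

(6, -21) and (6, -3)

Group: 81(x² - 12x) -19(y² + 24y) = -1719
Complete the square: 81(x - 6)² -19(y + 12)² = -1719 + 2916 - 2736 = -1539
Dividing both sides by -1539: (y + 12)²/81 - (x - 6)²/19 = 1
Hyperbola, center (6, -12), transverse axis vertical; a² = 81, b² = 19.
a = 9. Vertices at (h, k ± a).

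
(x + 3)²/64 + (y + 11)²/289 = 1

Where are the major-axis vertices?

(-3, -28) and (-3, 6)

Center (-3, -11). The larger denominator 289 sits under the y-term, so the major axis is vertical; a² = 289, b² = 64.
a = 17. Vertices at (h, k ± a).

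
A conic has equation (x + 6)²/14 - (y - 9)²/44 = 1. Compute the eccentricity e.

e = √203/7

Center (-6, 9). The positive term is the x-term, so the transverse axis is horizontal; a² = 14, b² = 44.
c² = a² + b² = 58, so c = √58.
e = c/a = √58/√14 = √203/7.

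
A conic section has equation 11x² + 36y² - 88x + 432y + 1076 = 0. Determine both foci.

(-1, -6) and (9, -6)

11(x² - 8x) + 36(y² + 12y) = -1076
Complete the square: 11(x - 4)² + 36(y + 6)² = -1076 + 176 + 1296 = 396
Divide by 396: (x - 4)²/36 + (y + 6)²/11 = 1
Ellipse, center (4, -6), major axis horizontal; a² = 36, b² = 11.
c² = a² - b² = 36 - 11 = 25, so c = 5.
Foci lie on the horizontal axis through the center: (h ± c, k).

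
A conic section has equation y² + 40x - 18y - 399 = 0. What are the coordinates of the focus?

(2, 9)

Only y is squared. Complete the square in y: (y - 9)² = -40(x - 12).
Vertex (12, 9); 4p = -40 so p = -10. Opens left.
Focus is p units from the vertex along the axis: (h + p, k).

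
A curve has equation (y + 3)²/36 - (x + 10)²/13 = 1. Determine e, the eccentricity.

Center (-10, -3). The positive term is the y-term, so the transverse axis is vertical; a² = 36, b² = 13.
c² = a² + b² = 49, so c = 7.
e = c/a = 7/6.

e = 7/6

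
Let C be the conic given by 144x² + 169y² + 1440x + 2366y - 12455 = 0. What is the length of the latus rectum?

144(x² + 10x) + 169(y² + 14y) = 12455
Complete the square in x and y: 144(x + 5)² + 169(y + 7)² = 12455 + 3600 + 8281 = 24336
Divide by 24336: (x + 5)²/169 + (y + 7)²/144 = 1
Ellipse, center (-5, -7), major axis horizontal; a² = 169, b² = 144.
Latus rectum length = 2b²/a = 2·144/13 = 288/13.

288/13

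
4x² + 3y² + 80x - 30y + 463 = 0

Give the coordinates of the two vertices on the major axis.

Group: 4(x² + 20x) + 3(y² - 10y) = -463
4(x + 10)² + 3(y - 5)² = -463 + 400 + 75 = 12
Divide through by 12 to get (x + 10)²/3 + (y - 5)²/4 = 1.
Ellipse, center (-10, 5), major axis vertical; a² = 4, b² = 3.
a = 2. Vertices at (h, k ± a).

(-10, 3) and (-10, 7)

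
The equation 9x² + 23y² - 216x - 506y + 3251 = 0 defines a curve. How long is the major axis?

4√23

Group: 9(x² - 24x) + 23(y² - 22y) = -3251
Complete the square in x and y: 9(x - 12)² + 23(y - 11)² = -3251 + 1296 + 2783 = 828
Divide by 828: (x - 12)²/92 + (y - 11)²/36 = 1
Ellipse, center (12, 11), major axis horizontal; a² = 92, b² = 36.
a² = 92 so a = 2√23; the major axis has length 2a = 4√23.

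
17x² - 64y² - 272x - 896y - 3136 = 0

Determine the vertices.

(0, -7) and (16, -7)

Group the x- and y-terms: 17(x² - 16x) -64(y² + 14y) = 3136
Completing the square gives 17(x - 8)² -64(y + 7)² = 3136 + 1088 - 3136 = 1088.
Divide through by 1088 to get (x - 8)²/64 - (y + 7)²/17 = 1.
Hyperbola, center (8, -7), transverse axis horizontal; a² = 64, b² = 17.
a = 8. Vertices at (h ± a, k).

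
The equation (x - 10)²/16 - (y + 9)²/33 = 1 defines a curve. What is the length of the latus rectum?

33/2

Center (10, -9). The positive term is the x-term, so the transverse axis is horizontal; a² = 16, b² = 33.
Latus rectum length = 2b²/a = 2·33/4 = 33/2.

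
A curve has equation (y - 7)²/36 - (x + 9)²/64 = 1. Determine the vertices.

Center (-9, 7). The positive term is the y-term, so the transverse axis is vertical; a² = 36, b² = 64.
a = 6. Vertices at (h, k ± a).

(-9, 1) and (-9, 13)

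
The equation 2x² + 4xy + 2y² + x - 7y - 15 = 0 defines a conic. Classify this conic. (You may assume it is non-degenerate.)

parabola

A = 2, B = 4, C = 2.
Discriminant B² − 4AC = 4² − 4·2·2 = 0.
B² − 4AC = 0 ⇒ parabola.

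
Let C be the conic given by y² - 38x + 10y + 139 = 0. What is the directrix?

Only y is squared. Complete the square in y: (y + 5)² = 38(x - 3).
Vertex (3, -5); 4p = 38 so p = 19/2. Opens right.
Directrix is the vertical line x = h − p = 3 − (19/2) = -13/2.

x = -13/2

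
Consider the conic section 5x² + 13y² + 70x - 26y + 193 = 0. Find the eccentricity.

Rearranging, 5(x² + 14x) + 13(y² - 2y) = -193.
5(x + 7)² + 13(y - 1)² = -193 + 245 + 13 = 65
Divide through by 65 to get (x + 7)²/13 + (y - 1)²/5 = 1.
Ellipse, center (-7, 1), major axis horizontal; a² = 13, b² = 5.
c² = a² - b² = 8, so c = 2√2.
e = c/a = 2√2/√13 = 2√26/13.

e = 2√26/13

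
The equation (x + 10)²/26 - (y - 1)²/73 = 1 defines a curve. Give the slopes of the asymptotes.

√1898/26 and -√1898/26

Center (-10, 1). The positive term is the x-term, so the transverse axis is horizontal; a² = 26, b² = 73.
For a horizontal hyperbola the asymptotes have slope ±b/a.
Here that is ±√73/√26 = ±√1898/26.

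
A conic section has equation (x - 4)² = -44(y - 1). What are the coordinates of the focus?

Vertex (4, 1); 4p = -44 so p = -11. Opens down.
Focus is p units from the vertex along the axis: (h, k + p).

(4, -10)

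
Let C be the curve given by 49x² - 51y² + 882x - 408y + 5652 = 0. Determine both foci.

(-9, -14) and (-9, 6)

Rearranging, 49(x² + 18x) -51(y² + 8y) = -5652.
49(x + 9)² -51(y + 4)² = -5652 + 3969 - 816 = -2499
Divide by -2499: (y + 4)²/49 - (x + 9)²/51 = 1
Hyperbola, center (-9, -4), transverse axis vertical; a² = 49, b² = 51.
c² = a² + b² = 49 + 51 = 100, so c = 10.
Foci lie on the vertical axis through the center: (h, k ± c).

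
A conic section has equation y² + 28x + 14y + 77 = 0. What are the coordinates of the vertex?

(-1, -7)

Only y is squared. Complete the square in y: (y + 7)² = -28(x + 1).
Vertex (-1, -7); 4p = -28 so p = -7. Opens left.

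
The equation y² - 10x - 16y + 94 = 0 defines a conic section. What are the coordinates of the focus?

(11/2, 8)

Only y is squared. Complete the square in y: (y - 8)² = 10(x - 3).
Vertex (3, 8); 4p = 10 so p = 5/2. Opens right.
Focus is p units from the vertex along the axis: (h + p, k).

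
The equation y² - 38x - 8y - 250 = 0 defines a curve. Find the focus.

Only y is squared. Complete the square in y: (y - 4)² = 38(x + 7).
Vertex (-7, 4); 4p = 38 so p = 19/2. Opens right.
Focus is p units from the vertex along the axis: (h + p, k).

(5/2, 4)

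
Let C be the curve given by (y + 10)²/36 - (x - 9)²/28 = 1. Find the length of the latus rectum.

Center (9, -10). The positive term is the y-term, so the transverse axis is vertical; a² = 36, b² = 28.
Latus rectum length = 2b²/a = 2·28/6 = 28/3.

28/3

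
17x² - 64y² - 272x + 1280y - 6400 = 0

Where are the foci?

Collect terms: 17(x² - 16x) -64(y² - 20y) = 6400
Complete the square: 17(x - 8)² -64(y - 10)² = 6400 + 1088 - 6400 = 1088
Divide through by 1088 to get (x - 8)²/64 - (y - 10)²/17 = 1.
Hyperbola, center (8, 10), transverse axis horizontal; a² = 64, b² = 17.
c² = a² + b² = 64 + 17 = 81, so c = 9.
Foci lie on the horizontal axis through the center: (h ± c, k).

(-1, 10) and (17, 10)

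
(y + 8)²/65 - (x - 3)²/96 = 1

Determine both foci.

(3, -8 - √161) and (3, -8 + √161)

Center (3, -8). The positive term is the y-term, so the transverse axis is vertical; a² = 65, b² = 96.
c² = a² + b² = 65 + 96 = 161, so c = √161.
Foci lie on the vertical axis through the center: (h, k ± c).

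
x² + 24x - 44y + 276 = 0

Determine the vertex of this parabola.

Only x is squared. Complete the square in x: (x + 12)² = 44(y - 3).
Vertex (-12, 3); 4p = 44 so p = 11. Opens up.

(-12, 3)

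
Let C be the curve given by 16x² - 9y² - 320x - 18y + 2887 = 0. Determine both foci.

16(x² - 20x) -9(y² + 2y) = -2887
Complete the square in x and y: 16(x - 10)² -9(y + 1)² = -2887 + 1600 - 9 = -1296
Dividing both sides by -1296: (y + 1)²/144 - (x - 10)²/81 = 1
Hyperbola, center (10, -1), transverse axis vertical; a² = 144, b² = 81.
c² = a² + b² = 144 + 81 = 225, so c = 15.
Foci lie on the vertical axis through the center: (h, k ± c).

(10, -16) and (10, 14)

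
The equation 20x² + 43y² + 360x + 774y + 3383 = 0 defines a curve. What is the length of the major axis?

Group: 20(x² + 18x) + 43(y² + 18y) = -3383
Complete the square: 20(x + 9)² + 43(y + 9)² = -3383 + 1620 + 3483 = 1720
Divide by 1720: (x + 9)²/86 + (y + 9)²/40 = 1
Ellipse, center (-9, -9), major axis horizontal; a² = 86, b² = 40.
a² = 86 so a = √86; the major axis has length 2a = 2√86.

2√86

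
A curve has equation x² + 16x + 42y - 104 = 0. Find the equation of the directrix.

y = 29/2

Only x is squared. Complete the square in x: (x + 8)² = -42(y - 4).
Vertex (-8, 4); 4p = -42 so p = -21/2. Opens down.
Directrix is the horizontal line y = k − p = 4 − (-21/2) = 29/2.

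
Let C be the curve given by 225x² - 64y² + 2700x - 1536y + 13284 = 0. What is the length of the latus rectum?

225(x² + 12x) -64(y² + 24y) = -13284
Completing the square gives 225(x + 6)² -64(y + 12)² = -13284 + 8100 - 9216 = -14400.
Divide through by -14400 to get (y + 12)²/225 - (x + 6)²/64 = 1.
Hyperbola, center (-6, -12), transverse axis vertical; a² = 225, b² = 64.
Latus rectum length = 2b²/a = 2·64/15 = 128/15.

128/15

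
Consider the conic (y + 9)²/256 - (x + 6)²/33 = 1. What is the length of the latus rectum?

Center (-6, -9). The positive term is the y-term, so the transverse axis is vertical; a² = 256, b² = 33.
Latus rectum length = 2b²/a = 2·33/16 = 33/8.

33/8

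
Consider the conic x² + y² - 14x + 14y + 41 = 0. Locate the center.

(7, -7)

Collect terms: (x² - 14x) + (y² + 14y) = -41
Completing the square gives (x - 7)² + (y + 7)² = -41 + 49 + 49 = 57.
So (x - 7)² + (y + 7)² = 57.
Circle centered at (7, -7) with r² = 57.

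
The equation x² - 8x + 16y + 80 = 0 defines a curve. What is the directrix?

Only x is squared. Complete the square in x: (x - 4)² = -16(y + 4).
Vertex (4, -4); 4p = -16 so p = -4. Opens down.
Directrix is the horizontal line y = k − p = -4 − (-4) = 0.

y = 0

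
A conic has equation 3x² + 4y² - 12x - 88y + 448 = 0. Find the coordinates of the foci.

(0, 11) and (4, 11)

Collect terms: 3(x² - 4x) + 4(y² - 22y) = -448
Completing the square gives 3(x - 2)² + 4(y - 11)² = -448 + 12 + 484 = 48.
Dividing both sides by 48: (x - 2)²/16 + (y - 11)²/12 = 1
Ellipse, center (2, 11), major axis horizontal; a² = 16, b² = 12.
c² = a² - b² = 16 - 12 = 4, so c = 2.
Foci lie on the horizontal axis through the center: (h ± c, k).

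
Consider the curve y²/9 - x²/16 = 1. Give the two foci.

Center (0, 0). The positive term is the y-term, so the transverse axis is vertical; a² = 9, b² = 16.
c² = a² + b² = 9 + 16 = 25, so c = 5.
Foci lie on the vertical axis through the center: (h, k ± c).

(0, -5) and (0, 5)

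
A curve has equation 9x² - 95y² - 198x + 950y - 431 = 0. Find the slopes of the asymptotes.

3√95/95 and -3√95/95

Collect terms: 9(x² - 22x) -95(y² - 10y) = 431
Complete the square: 9(x - 11)² -95(y - 5)² = 431 + 1089 - 2375 = -855
Divide through by -855 to get (y - 5)²/9 - (x - 11)²/95 = 1.
Hyperbola, center (11, 5), transverse axis vertical; a² = 9, b² = 95.
For a vertical hyperbola the asymptotes have slope ±a/b.
Here that is ±3/√95 = ±3√95/95.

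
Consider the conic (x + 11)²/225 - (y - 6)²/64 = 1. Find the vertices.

(-26, 6) and (4, 6)

Center (-11, 6). The positive term is the x-term, so the transverse axis is horizontal; a² = 225, b² = 64.
a = 15. Vertices at (h ± a, k).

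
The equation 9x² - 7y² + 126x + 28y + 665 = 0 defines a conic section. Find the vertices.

Group: 9(x² + 14x) -7(y² - 4y) = -665
Complete the square in x and y: 9(x + 7)² -7(y - 2)² = -665 + 441 - 28 = -252
Dividing both sides by -252: (y - 2)²/36 - (x + 7)²/28 = 1
Hyperbola, center (-7, 2), transverse axis vertical; a² = 36, b² = 28.
a = 6. Vertices at (h, k ± a).

(-7, -4) and (-7, 8)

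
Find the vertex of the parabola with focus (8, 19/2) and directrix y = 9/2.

(8, 7)

The vertex is the midpoint between the focus and the directrix along the axis of symmetry.
Axis is vertical (directrix is horizontal). Vertex y-coordinate = (19/2 + 9/2)/2 = 7; x-coordinate = 8.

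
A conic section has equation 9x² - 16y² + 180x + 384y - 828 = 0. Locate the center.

Rearranging, 9(x² + 20x) -16(y² - 24y) = 828.
9(x + 10)² -16(y - 12)² = 828 + 900 - 2304 = -576
Dividing both sides by -576: (y - 12)²/36 - (x + 10)²/64 = 1
Hyperbola with center (-10, 12).

(-10, 12)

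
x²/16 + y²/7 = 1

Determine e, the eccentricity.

e = 3/4

Center (0, 0). The larger denominator 16 sits under the x-term, so the major axis is horizontal; a² = 16, b² = 7.
c² = a² - b² = 9, so c = 3.
e = c/a = 3/4.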